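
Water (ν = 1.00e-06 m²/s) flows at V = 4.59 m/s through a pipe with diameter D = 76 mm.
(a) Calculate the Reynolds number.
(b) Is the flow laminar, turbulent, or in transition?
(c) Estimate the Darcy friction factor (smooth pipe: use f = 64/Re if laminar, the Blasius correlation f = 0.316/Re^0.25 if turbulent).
(a) Re = V·D/ν = 4.59·0.076/1.00e-06 = 348840
(b) Flow regime: turbulent (Re > 4000)
(c) Friction factor: f = 0.316/Re^0.25 = 0.316/348840^0.25 = 0.013 (Blasius is strictly valid for Re ≲ 1e5; used here as the smooth-pipe estimate the problem specifies)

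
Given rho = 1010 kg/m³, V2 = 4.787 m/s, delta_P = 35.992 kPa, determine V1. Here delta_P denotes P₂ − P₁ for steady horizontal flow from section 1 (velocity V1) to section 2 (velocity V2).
Formula: \Delta P = \frac{1}{2} \rho (V_1^2 - V_2^2)
Substituting knowns: 35.992 = 0.5·1010·(V1² − 4.787²)/1000
Solving for V1: V1 = √(4.787² + 2·(35.992·1000)/1010) = 9.705 m/s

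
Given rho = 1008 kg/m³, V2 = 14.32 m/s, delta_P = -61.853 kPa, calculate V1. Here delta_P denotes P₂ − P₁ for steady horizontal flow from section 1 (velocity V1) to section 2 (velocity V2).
Formula: \Delta P = \frac{1}{2} \rho (V_1^2 - V_2^2)
Substituting knowns: -61.853 = 0.5·1008·(V1² − 14.32²)/1000
Solving for V1: V1 = √(14.32² + 2·(-61.853·1000)/1008) = 9.074 m/s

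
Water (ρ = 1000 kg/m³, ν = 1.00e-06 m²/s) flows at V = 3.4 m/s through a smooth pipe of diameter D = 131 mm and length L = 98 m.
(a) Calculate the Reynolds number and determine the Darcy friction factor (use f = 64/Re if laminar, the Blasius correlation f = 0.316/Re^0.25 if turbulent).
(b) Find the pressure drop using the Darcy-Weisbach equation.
(a) Re = V·D/ν = 3.4·0.131/1.00e-06 = 445400 → turbulent (Re > 4000); f = 0.316/Re^0.25 = 0.316/445400^0.25 = 0.012232 (Blasius is strictly valid for Re ≲ 1e5; used here as the smooth-pipe estimate the problem specifies)
(b) Darcy-Weisbach: ΔP = f·(L/D)·½ρV²/1000 = 0.012232·(98/0.131)·½·1000·3.4²/1000 = 52.89 kPa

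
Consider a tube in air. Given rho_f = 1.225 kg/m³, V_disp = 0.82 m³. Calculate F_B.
Formula: F_B = \rho_f g V_{disp}
F_B = 1.225·9.81·0.82 = 9.854 N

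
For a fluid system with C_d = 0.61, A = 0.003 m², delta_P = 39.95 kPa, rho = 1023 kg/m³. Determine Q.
Formula: Q = C_d A \sqrt{\frac{2 \Delta P}{\rho}}
Q = 0.61·0.003·√(2·(39.95·1000)/1023)·1000 = 16.17 L/s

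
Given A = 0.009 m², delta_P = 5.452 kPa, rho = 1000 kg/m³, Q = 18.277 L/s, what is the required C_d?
Formula: Q = C_d A \sqrt{\frac{2 \Delta P}{\rho}}
Substituting knowns: 18.277 = C_d·0.009·√(2·(5.452·1000)/1000)·1000
Solving for C_d: C_d = (18.277/1000)/(0.009·√(2·(5.452·1000)/1000)) = 0.615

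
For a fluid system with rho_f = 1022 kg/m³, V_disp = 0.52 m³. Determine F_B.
Formula: F_B = \rho_f g V_{disp}
F_B = 1022·9.81·0.52 = 5213 N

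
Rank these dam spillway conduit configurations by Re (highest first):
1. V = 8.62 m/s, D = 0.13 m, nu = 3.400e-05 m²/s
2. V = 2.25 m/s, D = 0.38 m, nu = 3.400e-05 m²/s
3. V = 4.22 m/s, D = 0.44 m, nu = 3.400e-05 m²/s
Case 1: Re = 32959
Case 2: Re = 25147
Case 3: Re = 54612
Ranking (highest first): 3, 1, 2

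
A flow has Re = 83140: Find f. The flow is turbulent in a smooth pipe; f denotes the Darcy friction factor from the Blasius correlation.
Formula: f = \frac{0.316}{Re^{0.25}}
f = 0.316/83140^0.25 = 0.01861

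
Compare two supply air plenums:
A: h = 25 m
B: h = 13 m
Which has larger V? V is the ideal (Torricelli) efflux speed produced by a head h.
V(A) = 22.15 m/s, V(B) = 15.97 m/s. Answer: A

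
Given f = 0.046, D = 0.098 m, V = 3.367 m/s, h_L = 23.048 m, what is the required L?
Formula: h_L = f \frac{L}{D} \frac{V^2}{2g}
Substituting knowns: 23.048 = 0.046·(L/0.098)·3.367²/(2·9.81)
Solving for L: L = 23.048·2·9.81·0.098/(0.046·3.367²) = 84.98 m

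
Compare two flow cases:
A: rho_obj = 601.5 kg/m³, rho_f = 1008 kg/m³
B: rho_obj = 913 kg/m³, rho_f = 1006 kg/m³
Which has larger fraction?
fraction(A) = 0.5967, fraction(B) = 0.9076. Answer: B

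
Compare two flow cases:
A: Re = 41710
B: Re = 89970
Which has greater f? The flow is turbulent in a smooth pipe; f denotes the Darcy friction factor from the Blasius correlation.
f(A) = 0.02211, f(B) = 0.01825. Answer: A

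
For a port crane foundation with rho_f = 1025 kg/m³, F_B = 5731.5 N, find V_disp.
Formula: F_B = \rho_f g V_{disp}
Substituting knowns: 5731.5 = 1025·9.81·V_disp
Solving for V_disp: V_disp = 5731.5/(1025·9.81) = 0.57 m³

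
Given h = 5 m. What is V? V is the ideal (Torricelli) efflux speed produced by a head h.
Formula: V = \sqrt{2 g h}
V = √(2·9.81·5) = 9.905 m/s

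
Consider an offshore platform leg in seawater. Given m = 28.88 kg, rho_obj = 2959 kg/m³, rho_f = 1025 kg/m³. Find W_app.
Formula: W_{app} = mg\left(1 - \frac{\rho_f}{\rho_{obj}}\right)
W_app = 28.88·9.81·(1 − 1025/2959) = 185.2 N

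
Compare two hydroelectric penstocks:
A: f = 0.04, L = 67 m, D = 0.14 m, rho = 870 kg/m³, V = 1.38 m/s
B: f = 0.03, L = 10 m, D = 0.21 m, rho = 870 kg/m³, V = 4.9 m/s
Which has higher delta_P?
delta_P(A) = 15.86 kPa, delta_P(B) = 14.92 kPa. Answer: A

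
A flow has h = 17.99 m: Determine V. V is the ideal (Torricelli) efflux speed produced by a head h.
Formula: V = \sqrt{2 g h}
V = √(2·9.81·17.99) = 18.79 m/s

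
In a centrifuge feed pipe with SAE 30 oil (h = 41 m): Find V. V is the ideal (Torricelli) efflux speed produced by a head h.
Formula: V = \sqrt{2 g h}
V = √(2·9.81·41) = 28.36 m/s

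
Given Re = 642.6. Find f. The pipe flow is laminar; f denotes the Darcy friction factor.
Formula: f = \frac{64}{Re}
f = 64/642.6 = 0.0996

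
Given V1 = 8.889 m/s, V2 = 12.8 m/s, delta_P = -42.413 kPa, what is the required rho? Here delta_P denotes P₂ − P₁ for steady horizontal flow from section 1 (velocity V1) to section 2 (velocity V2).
Formula: \Delta P = \frac{1}{2} \rho (V_1^2 - V_2^2)
Substituting knowns: -42.413 = 0.5·rho·(8.889² − 12.8²)/1000
Solving for rho: rho = 2·(-42.413·1000)/(8.889² − 12.8²) = 1000 kg/m³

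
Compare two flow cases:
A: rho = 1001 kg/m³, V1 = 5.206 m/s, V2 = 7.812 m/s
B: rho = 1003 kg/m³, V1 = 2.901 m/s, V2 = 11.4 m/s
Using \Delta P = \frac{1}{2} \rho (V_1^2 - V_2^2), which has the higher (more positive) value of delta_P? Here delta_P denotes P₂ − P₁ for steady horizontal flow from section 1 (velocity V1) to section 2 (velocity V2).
delta_P(A) = -16.98 kPa, delta_P(B) = -60.95 kPa. Answer: A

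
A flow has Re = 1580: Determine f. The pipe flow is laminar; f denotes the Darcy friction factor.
Formula: f = \frac{64}{Re}
f = 64/1580 = 0.04051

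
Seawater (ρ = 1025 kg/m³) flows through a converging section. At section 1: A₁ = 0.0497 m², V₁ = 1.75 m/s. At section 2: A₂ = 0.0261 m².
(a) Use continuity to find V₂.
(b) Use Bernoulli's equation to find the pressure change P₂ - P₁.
(a) Continuity: A₁V₁=A₂V₂ -> V₂=A₁V₁/A₂=0.0497*1.75/0.0261=3.33 m/s
(b) Bernoulli: P₂-P₁=0.5*rho*(V₁^2-V₂^2)/1000=0.5*1025*(1.75^2-3.33^2)/1000=-4.114 kPa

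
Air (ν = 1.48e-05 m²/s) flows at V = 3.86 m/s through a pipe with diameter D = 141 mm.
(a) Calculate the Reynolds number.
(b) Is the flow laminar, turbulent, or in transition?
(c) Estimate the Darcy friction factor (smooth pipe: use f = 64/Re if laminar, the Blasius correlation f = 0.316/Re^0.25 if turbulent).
(a) Re = V·D/ν = 3.86·0.141/1.48e-05 = 36774
(b) Flow regime: turbulent (Re > 4000)
(c) Friction factor: f = 0.316/Re^0.25 = 0.316/36774^0.25 = 0.02282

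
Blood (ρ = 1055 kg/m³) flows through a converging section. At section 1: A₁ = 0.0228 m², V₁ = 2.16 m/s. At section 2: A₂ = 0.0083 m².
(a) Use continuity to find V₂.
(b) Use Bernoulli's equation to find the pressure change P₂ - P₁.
(a) Continuity: A₁V₁=A₂V₂ -> V₂=A₁V₁/A₂=0.0228*2.16/0.0083=5.93 m/s
(b) Bernoulli: P₂-P₁=0.5*rho*(V₁^2-V₂^2)/1000=0.5*1055*(2.16^2-5.93^2)/1000=-16.09 kPa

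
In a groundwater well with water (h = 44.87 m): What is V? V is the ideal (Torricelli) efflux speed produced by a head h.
Formula: V = \sqrt{2 g h}
V = √(2·9.81·44.87) = 29.67 m/s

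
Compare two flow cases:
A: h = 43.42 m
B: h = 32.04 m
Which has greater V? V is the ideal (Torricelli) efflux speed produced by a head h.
V(A) = 29.19 m/s, V(B) = 25.07 m/s. Answer: A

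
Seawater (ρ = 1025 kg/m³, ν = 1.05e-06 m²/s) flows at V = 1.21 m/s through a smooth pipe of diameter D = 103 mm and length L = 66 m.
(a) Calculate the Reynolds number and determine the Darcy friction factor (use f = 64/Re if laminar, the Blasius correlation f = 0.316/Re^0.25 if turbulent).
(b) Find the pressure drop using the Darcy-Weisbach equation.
(a) Re = V·D/ν = 1.21·0.103/1.05e-06 = 118700 → turbulent (Re > 4000); f = 0.316/Re^0.25 = 0.316/118700^0.25 = 0.017025 (Blasius is strictly valid for Re ≲ 1e5; used here as the smooth-pipe estimate the problem specifies)
(b) Darcy-Weisbach: ΔP = f·(L/D)·½ρV²/1000 = 0.017025·(66/0.103)·½·1025·1.21²/1000 = 8.186 kPa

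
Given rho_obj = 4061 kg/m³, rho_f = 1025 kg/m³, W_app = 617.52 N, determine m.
Formula: W_{app} = mg\left(1 - \frac{\rho_f}{\rho_{obj}}\right)
Substituting knowns: 617.52 = m·9.81·(1 − 1025/4061)
Solving for m: m = 617.52/(9.81·(1 − 1025/4061)) = 84.2 kg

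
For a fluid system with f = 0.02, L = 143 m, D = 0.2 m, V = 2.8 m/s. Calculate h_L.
Formula: h_L = f \frac{L}{D} \frac{V^2}{2g}
h_L = 0.02·(143/0.2)·2.8²/(2·9.81) = 5.714 m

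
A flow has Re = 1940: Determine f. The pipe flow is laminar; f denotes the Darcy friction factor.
Formula: f = \frac{64}{Re}
f = 64/1940 = 0.03299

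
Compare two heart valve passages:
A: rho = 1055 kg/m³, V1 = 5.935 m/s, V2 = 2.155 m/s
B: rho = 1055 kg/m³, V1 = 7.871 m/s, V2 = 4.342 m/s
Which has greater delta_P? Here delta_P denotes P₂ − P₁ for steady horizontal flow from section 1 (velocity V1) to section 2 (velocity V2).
delta_P(A) = 16.13 kPa, delta_P(B) = 22.74 kPa. Answer: B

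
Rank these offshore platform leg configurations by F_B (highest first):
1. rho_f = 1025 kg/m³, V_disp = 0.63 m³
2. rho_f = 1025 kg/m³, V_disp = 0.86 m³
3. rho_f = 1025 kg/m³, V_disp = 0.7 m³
Case 1: F_B = 6335 N
Case 2: F_B = 8648 N
Case 3: F_B = 7039 N
Ranking (highest first): 2, 3, 1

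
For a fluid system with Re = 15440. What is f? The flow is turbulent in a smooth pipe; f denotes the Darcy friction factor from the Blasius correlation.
Formula: f = \frac{0.316}{Re^{0.25}}
f = 0.316/15440^0.25 = 0.02835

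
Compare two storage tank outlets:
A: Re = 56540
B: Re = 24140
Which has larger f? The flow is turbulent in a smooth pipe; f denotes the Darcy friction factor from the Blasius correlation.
f(A) = 0.02049, f(B) = 0.02535. Answer: B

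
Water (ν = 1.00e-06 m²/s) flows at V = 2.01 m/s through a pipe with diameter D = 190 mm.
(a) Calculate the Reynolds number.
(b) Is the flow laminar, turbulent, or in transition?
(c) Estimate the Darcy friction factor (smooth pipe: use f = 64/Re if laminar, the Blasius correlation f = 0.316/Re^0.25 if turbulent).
(a) Re = V·D/ν = 2.01·0.19/1.00e-06 = 381900
(b) Flow regime: turbulent (Re > 4000)
(c) Friction factor: f = 0.316/Re^0.25 = 0.316/381900^0.25 = 0.01271 (Blasius is strictly valid for Re ≲ 1e5; used here as the smooth-pipe estimate the problem specifies)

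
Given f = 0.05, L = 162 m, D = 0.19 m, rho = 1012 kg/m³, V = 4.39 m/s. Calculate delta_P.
Formula: \Delta P = f \frac{L}{D} \frac{\rho V^2}{2}
delta_P = 0.05·(162/0.19)·0.5·1012·4.39²/1000 = 415.7 kPa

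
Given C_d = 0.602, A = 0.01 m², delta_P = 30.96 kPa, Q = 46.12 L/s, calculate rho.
Formula: Q = C_d A \sqrt{\frac{2 \Delta P}{\rho}}
Substituting knowns: 46.12 = 0.602·0.01·√(2·(30.96·1000)/rho)·1000
Solving for rho: rho = 2·(30.96·1000)/((46.12/1000)/(0.602·0.01))² = 1055 kg/m³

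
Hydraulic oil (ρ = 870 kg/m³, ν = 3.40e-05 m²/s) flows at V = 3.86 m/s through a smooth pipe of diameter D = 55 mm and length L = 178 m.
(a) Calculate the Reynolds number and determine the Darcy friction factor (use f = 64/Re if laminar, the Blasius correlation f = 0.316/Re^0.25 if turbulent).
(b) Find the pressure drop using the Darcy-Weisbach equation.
(a) Re = V·D/ν = 3.86·0.055/3.40e-05 = 6244.1 → turbulent (Re > 4000); f = 0.316/Re^0.25 = 0.316/6244.1^0.25 = 0.035548
(b) Darcy-Weisbach: ΔP = f·(L/D)·½ρV²/1000 = 0.035548·(178/0.055)·½·870·3.86²/1000 = 745.7 kPa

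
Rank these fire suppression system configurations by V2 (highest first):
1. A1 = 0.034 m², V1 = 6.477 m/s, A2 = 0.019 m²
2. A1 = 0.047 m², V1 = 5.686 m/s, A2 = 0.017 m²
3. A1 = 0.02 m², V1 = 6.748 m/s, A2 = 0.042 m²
Case 1: V2 = 11.59 m/s
Case 2: V2 = 15.72 m/s
Case 3: V2 = 3.213 m/s
Ranking (highest first): 2, 1, 3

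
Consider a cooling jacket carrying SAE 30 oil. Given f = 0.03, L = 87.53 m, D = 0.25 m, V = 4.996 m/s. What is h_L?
Formula: h_L = f \frac{L}{D} \frac{V^2}{2g}
h_L = 0.03·(87.53/0.25)·4.996²/(2·9.81) = 13.36 m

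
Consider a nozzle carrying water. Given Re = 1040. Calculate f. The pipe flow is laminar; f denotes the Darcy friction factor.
Formula: f = \frac{64}{Re}
f = 64/1040 = 0.06154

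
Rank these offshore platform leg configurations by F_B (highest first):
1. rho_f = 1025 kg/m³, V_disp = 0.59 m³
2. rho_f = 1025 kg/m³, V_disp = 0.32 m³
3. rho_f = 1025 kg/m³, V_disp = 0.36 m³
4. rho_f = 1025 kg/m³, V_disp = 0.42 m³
Case 1: F_B = 5933 N
Case 2: F_B = 3218 N
Case 3: F_B = 3620 N
Case 4: F_B = 4223 N
Ranking (highest first): 1, 4, 3, 2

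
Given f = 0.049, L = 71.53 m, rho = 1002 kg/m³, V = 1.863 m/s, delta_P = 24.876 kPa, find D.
Formula: \Delta P = f \frac{L}{D} \frac{\rho V^2}{2}
Substituting knowns: 24.876 = 0.049·(71.53/D)·0.5·1002·1.863²/1000
Solving for D: D = 0.049·71.53·0.5·1002·1.863²/(24.876·1000) = 0.245 m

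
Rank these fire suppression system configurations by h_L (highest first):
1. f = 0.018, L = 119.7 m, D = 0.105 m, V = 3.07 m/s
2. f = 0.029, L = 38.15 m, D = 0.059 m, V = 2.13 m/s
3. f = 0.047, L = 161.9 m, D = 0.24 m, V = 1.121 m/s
Case 1: h_L = 9.857 m
Case 2: h_L = 4.336 m
Case 3: h_L = 2.031 m
Ranking (highest first): 1, 2, 3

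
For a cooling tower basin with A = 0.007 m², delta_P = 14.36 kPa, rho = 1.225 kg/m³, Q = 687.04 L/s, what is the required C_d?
Formula: Q = C_d A \sqrt{\frac{2 \Delta P}{\rho}}
Substituting knowns: 687.04 = C_d·0.007·√(2·(14.36·1000)/1.225)·1000
Solving for C_d: C_d = (687.04/1000)/(0.007·√(2·(14.36·1000)/1.225)) = 0.641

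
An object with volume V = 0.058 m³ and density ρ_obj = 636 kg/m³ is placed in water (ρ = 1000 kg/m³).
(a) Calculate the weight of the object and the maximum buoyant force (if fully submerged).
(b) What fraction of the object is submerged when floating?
(a) W=rho_obj*g*V=636*9.81*0.058=361.9 N; F_B(max)=rho*g*V=1000*9.81*0.058=569.0 N
(b) Floating fraction=rho_obj/rho=636/1000=0.636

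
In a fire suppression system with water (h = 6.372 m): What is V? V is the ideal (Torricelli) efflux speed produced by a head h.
Formula: V = \sqrt{2 g h}
V = √(2·9.81·6.372) = 11.18 m/s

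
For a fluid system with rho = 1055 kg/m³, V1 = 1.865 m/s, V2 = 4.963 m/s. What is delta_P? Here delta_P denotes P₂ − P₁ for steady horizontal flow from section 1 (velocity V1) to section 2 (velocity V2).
Formula: \Delta P = \frac{1}{2} \rho (V_1^2 - V_2^2)
delta_P = 0.5·1055·(1.865² − 4.963²)/1000 = -11.16 kPa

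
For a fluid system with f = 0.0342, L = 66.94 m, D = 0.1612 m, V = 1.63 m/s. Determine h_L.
Formula: h_L = f \frac{L}{D} \frac{V^2}{2g}
h_L = 0.0342·(66.94/0.1612)·1.63²/(2·9.81) = 1.923 m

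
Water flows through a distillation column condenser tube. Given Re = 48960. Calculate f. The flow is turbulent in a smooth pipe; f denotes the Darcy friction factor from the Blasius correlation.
Formula: f = \frac{0.316}{Re^{0.25}}
f = 0.316/48960^0.25 = 0.02124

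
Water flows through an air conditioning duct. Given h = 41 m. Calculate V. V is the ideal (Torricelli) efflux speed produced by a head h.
Formula: V = \sqrt{2 g h}
V = √(2·9.81·41) = 28.36 m/s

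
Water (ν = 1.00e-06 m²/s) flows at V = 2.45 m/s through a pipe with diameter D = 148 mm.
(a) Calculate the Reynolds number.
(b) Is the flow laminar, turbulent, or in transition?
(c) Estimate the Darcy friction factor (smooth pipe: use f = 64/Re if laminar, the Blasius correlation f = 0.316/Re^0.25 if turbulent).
(a) Re = V·D/ν = 2.45·0.148/1.00e-06 = 362600
(b) Flow regime: turbulent (Re > 4000)
(c) Friction factor: f = 0.316/Re^0.25 = 0.316/362600^0.25 = 0.01288 (Blasius is strictly valid for Re ≲ 1e5; used here as the smooth-pipe estimate the problem specifies)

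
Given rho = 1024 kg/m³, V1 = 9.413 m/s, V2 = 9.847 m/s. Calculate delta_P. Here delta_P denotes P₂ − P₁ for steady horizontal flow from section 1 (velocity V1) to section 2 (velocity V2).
Formula: \Delta P = \frac{1}{2} \rho (V_1^2 - V_2^2)
delta_P = 0.5·1024·(9.413² − 9.847²)/1000 = -4.28 kPa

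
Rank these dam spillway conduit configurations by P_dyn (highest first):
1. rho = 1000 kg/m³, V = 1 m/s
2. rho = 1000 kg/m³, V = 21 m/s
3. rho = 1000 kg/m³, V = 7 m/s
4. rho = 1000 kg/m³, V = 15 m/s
Case 1: P_dyn = 0.5 kPa
Case 2: P_dyn = 220.5 kPa
Case 3: P_dyn = 24.5 kPa
Case 4: P_dyn = 112.5 kPa
Ranking (highest first): 2, 4, 3, 1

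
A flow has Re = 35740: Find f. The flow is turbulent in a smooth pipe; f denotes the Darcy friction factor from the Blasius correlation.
Formula: f = \frac{0.316}{Re^{0.25}}
f = 0.316/35740^0.25 = 0.02298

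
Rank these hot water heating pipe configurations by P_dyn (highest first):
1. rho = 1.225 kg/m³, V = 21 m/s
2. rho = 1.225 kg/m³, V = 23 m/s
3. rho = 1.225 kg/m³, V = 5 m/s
Case 1: P_dyn = 0.2701 kPa
Case 2: P_dyn = 0.324 kPa
Case 3: P_dyn = 0.01531 kPa
Ranking (highest first): 2, 1, 3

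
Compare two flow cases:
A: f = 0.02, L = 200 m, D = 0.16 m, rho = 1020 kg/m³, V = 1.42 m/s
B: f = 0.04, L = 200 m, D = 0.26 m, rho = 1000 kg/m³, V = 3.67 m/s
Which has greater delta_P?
delta_P(A) = 25.71 kPa, delta_P(B) = 207.2 kPa. Answer: B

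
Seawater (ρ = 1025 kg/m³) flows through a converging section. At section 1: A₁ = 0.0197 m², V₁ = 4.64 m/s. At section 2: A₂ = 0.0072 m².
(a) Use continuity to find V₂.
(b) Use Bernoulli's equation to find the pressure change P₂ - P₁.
(a) Continuity: A₁V₁=A₂V₂ -> V₂=A₁V₁/A₂=0.0197*4.64/0.0072=12.70 m/s
(b) Bernoulli: P₂-P₁=0.5*rho*(V₁^2-V₂^2)/1000=0.5*1025*(4.64^2-12.70^2)/1000=-71.63 kPa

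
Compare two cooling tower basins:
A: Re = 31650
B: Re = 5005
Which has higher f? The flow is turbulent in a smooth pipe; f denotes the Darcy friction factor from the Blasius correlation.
f(A) = 0.02369, f(B) = 0.03757. Answer: B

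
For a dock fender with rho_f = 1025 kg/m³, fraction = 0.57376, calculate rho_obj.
Formula: f_{sub} = \frac{\rho_{obj}}{\rho_f}
Substituting knowns: 0.57376 = rho_obj/1025
Solving for rho_obj: rho_obj = 0.57376·1025 = 588.1 kg/m³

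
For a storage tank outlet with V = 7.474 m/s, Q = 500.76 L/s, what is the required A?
Formula: Q = A V
Substituting knowns: 500.76 = A·7.474·1000
Solving for A: A = (500.76/1000)/7.474 = 0.067 m²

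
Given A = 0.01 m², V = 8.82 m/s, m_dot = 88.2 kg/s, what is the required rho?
Formula: \dot{m} = \rho A V
Substituting knowns: 88.2 = rho·0.01·8.82
Solving for rho: rho = 88.2/(0.01·8.82) = 1000 kg/m³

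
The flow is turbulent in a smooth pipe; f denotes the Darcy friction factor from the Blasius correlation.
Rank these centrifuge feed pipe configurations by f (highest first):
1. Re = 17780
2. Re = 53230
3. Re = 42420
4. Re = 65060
Case 1: f = 0.02737
Case 2: f = 0.0208
Case 3: f = 0.02202
Case 4: f = 0.01979
Ranking (highest first): 1, 3, 2, 4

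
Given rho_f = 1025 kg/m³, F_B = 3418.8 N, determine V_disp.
Formula: F_B = \rho_f g V_{disp}
Substituting knowns: 3418.8 = 1025·9.81·V_disp
Solving for V_disp: V_disp = 3418.8/(1025·9.81) = 0.34 m³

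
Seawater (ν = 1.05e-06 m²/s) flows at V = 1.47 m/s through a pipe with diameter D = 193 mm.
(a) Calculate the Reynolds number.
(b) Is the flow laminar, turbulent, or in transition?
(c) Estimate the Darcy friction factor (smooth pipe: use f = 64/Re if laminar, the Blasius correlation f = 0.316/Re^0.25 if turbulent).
(a) Re = V·D/ν = 1.47·0.193/1.05e-06 = 270200
(b) Flow regime: turbulent (Re > 4000)
(c) Friction factor: f = 0.316/Re^0.25 = 0.316/270200^0.25 = 0.01386 (Blasius is strictly valid for Re ≲ 1e5; used here as the smooth-pipe estimate the problem specifies)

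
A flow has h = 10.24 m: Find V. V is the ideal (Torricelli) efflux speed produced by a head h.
Formula: V = \sqrt{2 g h}
V = √(2·9.81·10.24) = 14.17 m/s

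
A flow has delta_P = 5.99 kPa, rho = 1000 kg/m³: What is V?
Formula: V = \sqrt{\frac{2 \Delta P}{\rho}}
V = √(2·(5.99·1000)/1000) = 3.461 m/s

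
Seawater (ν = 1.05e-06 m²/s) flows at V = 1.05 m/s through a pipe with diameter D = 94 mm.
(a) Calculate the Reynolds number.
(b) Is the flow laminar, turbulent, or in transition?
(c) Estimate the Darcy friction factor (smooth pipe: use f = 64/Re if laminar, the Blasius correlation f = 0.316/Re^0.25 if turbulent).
(a) Re = V·D/ν = 1.05·0.094/1.05e-06 = 94000
(b) Flow regime: turbulent (Re > 4000)
(c) Friction factor: f = 0.316/Re^0.25 = 0.316/94000^0.25 = 0.01805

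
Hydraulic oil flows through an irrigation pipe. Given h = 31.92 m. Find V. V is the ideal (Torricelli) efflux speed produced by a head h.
Formula: V = \sqrt{2 g h}
V = √(2·9.81·31.92) = 25.03 m/s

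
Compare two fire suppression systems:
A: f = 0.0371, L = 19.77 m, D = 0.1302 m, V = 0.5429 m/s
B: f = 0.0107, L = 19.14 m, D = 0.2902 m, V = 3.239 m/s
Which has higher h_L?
h_L(A) = 0.08463 m, h_L(B) = 0.3774 m. Answer: B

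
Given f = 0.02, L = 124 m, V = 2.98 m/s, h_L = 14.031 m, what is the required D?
Formula: h_L = f \frac{L}{D} \frac{V^2}{2g}
Substituting knowns: 14.031 = 0.02·(124/D)·2.98²/(2·9.81)
Solving for D: D = 0.02·124·2.98²/(2·9.81·14.031) = 0.08 m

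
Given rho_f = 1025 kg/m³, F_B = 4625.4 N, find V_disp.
Formula: F_B = \rho_f g V_{disp}
Substituting knowns: 4625.4 = 1025·9.81·V_disp
Solving for V_disp: V_disp = 4625.4/(1025·9.81) = 0.46 m³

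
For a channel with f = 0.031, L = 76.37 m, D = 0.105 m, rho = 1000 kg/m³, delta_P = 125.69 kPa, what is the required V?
Formula: \Delta P = f \frac{L}{D} \frac{\rho V^2}{2}
Substituting knowns: 125.69 = 0.031·(76.37/0.105)·0.5·1000·V²/1000
Solving for V: V = √((125.69·1000)/(0.031·(76.37/0.105)·0.5·1000)) = 3.339 m/s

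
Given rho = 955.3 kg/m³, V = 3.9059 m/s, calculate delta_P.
Formula: V = \sqrt{\frac{2 \Delta P}{\rho}}
Substituting knowns: 3.9059 = √(2·(delta_P·1000)/955.3)
Solving for delta_P: delta_P = 3.9059²·955.3/2/1000 = 7.287 kPa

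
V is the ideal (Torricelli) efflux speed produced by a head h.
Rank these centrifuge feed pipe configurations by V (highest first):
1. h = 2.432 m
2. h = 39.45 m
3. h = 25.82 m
Case 1: V = 6.908 m/s
Case 2: V = 27.82 m/s
Case 3: V = 22.51 m/s
Ranking (highest first): 2, 3, 1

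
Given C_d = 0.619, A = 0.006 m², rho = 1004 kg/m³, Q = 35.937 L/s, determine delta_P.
Formula: Q = C_d A \sqrt{\frac{2 \Delta P}{\rho}}
Substituting knowns: 35.937 = 0.619·0.006·√(2·(delta_P·1000)/1004)·1000
Solving for delta_P: delta_P = ((35.937/1000)/(0.619·0.006))²·1004/2/1000 = 47 kPa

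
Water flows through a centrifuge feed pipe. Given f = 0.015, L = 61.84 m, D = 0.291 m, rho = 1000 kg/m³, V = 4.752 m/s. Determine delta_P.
Formula: \Delta P = f \frac{L}{D} \frac{\rho V^2}{2}
delta_P = 0.015·(61.84/0.291)·0.5·1000·4.752²/1000 = 35.99 kPa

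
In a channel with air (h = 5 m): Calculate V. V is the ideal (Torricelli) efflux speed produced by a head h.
Formula: V = \sqrt{2 g h}
V = √(2·9.81·5) = 9.905 m/s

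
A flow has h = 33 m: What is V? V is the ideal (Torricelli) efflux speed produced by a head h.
Formula: V = \sqrt{2 g h}
V = √(2·9.81·33) = 25.45 m/s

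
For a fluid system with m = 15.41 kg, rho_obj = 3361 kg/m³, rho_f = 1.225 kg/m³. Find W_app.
Formula: W_{app} = mg\left(1 - \frac{\rho_f}{\rho_{obj}}\right)
W_app = 15.41·9.81·(1 − 1.225/3361) = 151.1 N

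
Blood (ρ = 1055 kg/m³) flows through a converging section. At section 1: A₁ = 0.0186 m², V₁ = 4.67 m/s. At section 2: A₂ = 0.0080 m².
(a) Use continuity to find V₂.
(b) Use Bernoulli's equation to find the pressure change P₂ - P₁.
(a) Continuity: A₁V₁=A₂V₂ -> V₂=A₁V₁/A₂=0.0186*4.67/0.0080=10.86 m/s
(b) Bernoulli: P₂-P₁=0.5*rho*(V₁^2-V₂^2)/1000=0.5*1055*(4.67^2-10.86^2)/1000=-50.71 kPa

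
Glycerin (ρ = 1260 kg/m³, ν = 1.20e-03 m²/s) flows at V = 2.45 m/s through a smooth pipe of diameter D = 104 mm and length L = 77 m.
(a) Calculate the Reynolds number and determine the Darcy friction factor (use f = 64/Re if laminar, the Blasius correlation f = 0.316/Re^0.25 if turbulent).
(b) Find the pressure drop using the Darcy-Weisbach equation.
(a) Re = V·D/ν = 2.45·0.104/1.20e-03 = 212.33 → laminar (Re < 2300); f = 64/Re = 64/212.33 = 0.30142
(b) Darcy-Weisbach: ΔP = f·(L/D)·½ρV²/1000 = 0.30142·(77/0.104)·½·1260·2.45²/1000 = 843.9 kPa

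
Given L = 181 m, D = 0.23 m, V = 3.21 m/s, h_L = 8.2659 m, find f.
Formula: h_L = f \frac{L}{D} \frac{V^2}{2g}
Substituting knowns: 8.2659 = f·(181/0.23)·3.21²/(2·9.81)
Solving for f: f = 8.2659·2·9.81/((181/0.23)·3.21²) = 0.02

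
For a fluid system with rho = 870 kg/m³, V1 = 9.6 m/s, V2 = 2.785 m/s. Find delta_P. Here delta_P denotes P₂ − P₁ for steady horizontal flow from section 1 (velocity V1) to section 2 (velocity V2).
Formula: \Delta P = \frac{1}{2} \rho (V_1^2 - V_2^2)
delta_P = 0.5·870·(9.6² − 2.785²)/1000 = 36.72 kPa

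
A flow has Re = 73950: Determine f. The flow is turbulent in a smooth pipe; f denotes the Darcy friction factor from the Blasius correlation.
Formula: f = \frac{0.316}{Re^{0.25}}
f = 0.316/73950^0.25 = 0.01916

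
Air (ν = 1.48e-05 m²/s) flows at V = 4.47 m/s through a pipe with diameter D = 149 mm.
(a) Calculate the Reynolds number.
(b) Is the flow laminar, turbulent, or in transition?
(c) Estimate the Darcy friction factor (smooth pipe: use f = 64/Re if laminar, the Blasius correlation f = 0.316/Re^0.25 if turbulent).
(a) Re = V·D/ν = 4.47·0.149/1.48e-05 = 45002
(b) Flow regime: turbulent (Re > 4000)
(c) Friction factor: f = 0.316/Re^0.25 = 0.316/45002^0.25 = 0.0217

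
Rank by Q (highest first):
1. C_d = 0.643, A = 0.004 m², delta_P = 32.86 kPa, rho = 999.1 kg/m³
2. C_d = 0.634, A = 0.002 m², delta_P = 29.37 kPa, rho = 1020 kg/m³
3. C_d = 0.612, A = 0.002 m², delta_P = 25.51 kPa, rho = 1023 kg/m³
Case 1: Q = 20.86 L/s
Case 2: Q = 9.622 L/s
Case 3: Q = 8.644 L/s
Ranking (highest first): 1, 2, 3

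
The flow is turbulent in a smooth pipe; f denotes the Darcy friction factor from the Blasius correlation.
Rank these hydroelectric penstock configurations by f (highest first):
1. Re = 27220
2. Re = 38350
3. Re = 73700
Case 1: f = 0.0246
Case 2: f = 0.02258
Case 3: f = 0.01918
Ranking (highest first): 1, 2, 3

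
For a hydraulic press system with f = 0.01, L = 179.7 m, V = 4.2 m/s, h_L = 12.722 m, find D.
Formula: h_L = f \frac{L}{D} \frac{V^2}{2g}
Substituting knowns: 12.722 = 0.01·(179.7/D)·4.2²/(2·9.81)
Solving for D: D = 0.01·179.7·4.2²/(2·9.81·12.722) = 0.127 m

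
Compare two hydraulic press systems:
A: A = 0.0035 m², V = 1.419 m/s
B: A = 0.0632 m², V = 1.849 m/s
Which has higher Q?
Q(A) = 4.967 L/s, Q(B) = 116.9 L/s. Answer: B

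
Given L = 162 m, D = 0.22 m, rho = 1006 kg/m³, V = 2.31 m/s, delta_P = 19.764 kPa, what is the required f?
Formula: \Delta P = f \frac{L}{D} \frac{\rho V^2}{2}
Substituting knowns: 19.764 = f·(162/0.22)·0.5·1006·2.31²/1000
Solving for f: f = (19.764·1000)/((162/0.22)·0.5·1006·2.31²) = 0.01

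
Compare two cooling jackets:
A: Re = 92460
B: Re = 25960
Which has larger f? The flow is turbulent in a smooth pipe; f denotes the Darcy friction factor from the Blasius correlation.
f(A) = 0.01812, f(B) = 0.02489. Answer: B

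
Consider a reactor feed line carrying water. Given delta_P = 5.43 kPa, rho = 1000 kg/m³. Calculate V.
Formula: V = \sqrt{\frac{2 \Delta P}{\rho}}
V = √(2·(5.43·1000)/1000) = 3.295 m/s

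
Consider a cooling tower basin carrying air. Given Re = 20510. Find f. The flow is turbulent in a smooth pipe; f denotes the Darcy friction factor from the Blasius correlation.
Formula: f = \frac{0.316}{Re^{0.25}}
f = 0.316/20510^0.25 = 0.02641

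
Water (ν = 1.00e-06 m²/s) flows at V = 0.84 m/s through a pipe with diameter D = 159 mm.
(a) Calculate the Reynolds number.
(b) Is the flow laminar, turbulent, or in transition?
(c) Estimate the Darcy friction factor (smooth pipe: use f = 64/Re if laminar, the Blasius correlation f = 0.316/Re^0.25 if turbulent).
(a) Re = V·D/ν = 0.84·0.159/1.00e-06 = 133560
(b) Flow regime: turbulent (Re > 4000)
(c) Friction factor: f = 0.316/Re^0.25 = 0.316/133560^0.25 = 0.01653 (Blasius is strictly valid for Re ≲ 1e5; used here as the smooth-pipe estimate the problem specifies)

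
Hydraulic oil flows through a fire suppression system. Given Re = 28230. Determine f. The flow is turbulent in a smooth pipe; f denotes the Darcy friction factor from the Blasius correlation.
Formula: f = \frac{0.316}{Re^{0.25}}
f = 0.316/28230^0.25 = 0.02438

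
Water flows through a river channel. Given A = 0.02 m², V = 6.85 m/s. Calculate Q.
Formula: Q = A V
Q = 0.02·6.85·1000 = 137 L/s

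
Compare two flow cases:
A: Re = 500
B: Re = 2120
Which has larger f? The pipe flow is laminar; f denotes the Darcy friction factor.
f(A) = 0.128, f(B) = 0.03019. Answer: A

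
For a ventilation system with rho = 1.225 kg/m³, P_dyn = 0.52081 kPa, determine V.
Formula: P_{dyn} = \frac{1}{2} \rho V^2
Substituting knowns: 0.52081 = 0.5·1.225·V²/1000
Solving for V: V = √(2·(0.52081·1000)/1.225) = 29.16 m/s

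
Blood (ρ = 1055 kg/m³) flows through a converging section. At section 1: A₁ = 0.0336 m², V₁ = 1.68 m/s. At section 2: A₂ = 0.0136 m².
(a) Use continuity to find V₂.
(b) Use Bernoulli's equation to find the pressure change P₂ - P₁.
(a) Continuity: A₁V₁=A₂V₂ -> V₂=A₁V₁/A₂=0.0336*1.68/0.0136=4.15 m/s
(b) Bernoulli: P₂-P₁=0.5*rho*(V₁^2-V₂^2)/1000=0.5*1055*(1.68^2-4.15^2)/1000=-7.596 kPa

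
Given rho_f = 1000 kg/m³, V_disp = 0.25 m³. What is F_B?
Formula: F_B = \rho_f g V_{disp}
F_B = 1000·9.81·0.25 = 2452 N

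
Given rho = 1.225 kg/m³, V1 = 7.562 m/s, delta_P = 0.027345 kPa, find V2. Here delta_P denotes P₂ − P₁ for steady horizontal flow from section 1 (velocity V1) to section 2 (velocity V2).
Formula: \Delta P = \frac{1}{2} \rho (V_1^2 - V_2^2)
Substituting knowns: 0.027345 = 0.5·1.225·(7.562² − V2²)/1000
Solving for V2: V2 = √(7.562² − 2·(0.027345·1000)/1.225) = 3.541 m/s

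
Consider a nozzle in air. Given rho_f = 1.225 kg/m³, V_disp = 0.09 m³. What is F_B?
Formula: F_B = \rho_f g V_{disp}
F_B = 1.225·9.81·0.09 = 1.082 N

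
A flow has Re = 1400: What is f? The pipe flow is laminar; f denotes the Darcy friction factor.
Formula: f = \frac{64}{Re}
f = 64/1400 = 0.04571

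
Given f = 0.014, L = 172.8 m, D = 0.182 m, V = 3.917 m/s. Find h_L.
Formula: h_L = f \frac{L}{D} \frac{V^2}{2g}
h_L = 0.014·(172.8/0.182)·3.917²/(2·9.81) = 10.39 m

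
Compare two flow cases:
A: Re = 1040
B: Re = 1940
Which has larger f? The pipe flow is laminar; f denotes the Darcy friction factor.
f(A) = 0.06154, f(B) = 0.03299. Answer: A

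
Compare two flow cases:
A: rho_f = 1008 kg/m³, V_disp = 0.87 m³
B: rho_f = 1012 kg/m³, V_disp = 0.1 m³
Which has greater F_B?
F_B(A) = 8603 N, F_B(B) = 992.8 N. Answer: A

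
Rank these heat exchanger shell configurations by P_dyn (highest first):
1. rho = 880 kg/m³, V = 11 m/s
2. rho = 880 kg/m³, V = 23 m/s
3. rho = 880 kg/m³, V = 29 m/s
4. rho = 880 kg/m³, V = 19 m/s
Case 1: P_dyn = 53.24 kPa
Case 2: P_dyn = 232.8 kPa
Case 3: P_dyn = 370 kPa
Case 4: P_dyn = 158.8 kPa
Ranking (highest first): 3, 2, 4, 1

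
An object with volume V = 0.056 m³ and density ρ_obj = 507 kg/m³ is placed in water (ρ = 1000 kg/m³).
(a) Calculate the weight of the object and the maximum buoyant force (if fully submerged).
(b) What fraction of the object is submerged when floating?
(a) W=rho_obj*g*V=507*9.81*0.056=278.5 N; F_B(max)=rho*g*V=1000*9.81*0.056=549.4 N
(b) Floating fraction=rho_obj/rho=507/1000=0.507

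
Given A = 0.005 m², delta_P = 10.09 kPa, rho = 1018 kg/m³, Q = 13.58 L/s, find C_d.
Formula: Q = C_d A \sqrt{\frac{2 \Delta P}{\rho}}
Substituting knowns: 13.58 = C_d·0.005·√(2·(10.09·1000)/1018)·1000
Solving for C_d: C_d = (13.58/1000)/(0.005·√(2·(10.09·1000)/1018)) = 0.61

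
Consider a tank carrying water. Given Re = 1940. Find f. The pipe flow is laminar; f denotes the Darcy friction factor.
Formula: f = \frac{64}{Re}
f = 64/1940 = 0.03299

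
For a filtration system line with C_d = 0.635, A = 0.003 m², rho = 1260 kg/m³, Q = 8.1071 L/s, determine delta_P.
Formula: Q = C_d A \sqrt{\frac{2 \Delta P}{\rho}}
Substituting knowns: 8.1071 = 0.635·0.003·√(2·(delta_P·1000)/1260)·1000
Solving for delta_P: delta_P = ((8.1071/1000)/(0.635·0.003))²·1260/2/1000 = 11.41 kPa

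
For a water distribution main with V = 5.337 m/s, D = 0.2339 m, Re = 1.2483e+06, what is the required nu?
Formula: Re = \frac{V D}{\nu}
Substituting knowns: 1.2483e+06 = 5.337·0.2339/nu
Solving for nu: nu = 5.337·0.2339/1.2483e+06 = 1.000e-06 m²/s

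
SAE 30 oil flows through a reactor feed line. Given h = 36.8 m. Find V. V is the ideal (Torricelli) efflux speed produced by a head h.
Formula: V = \sqrt{2 g h}
V = √(2·9.81·36.8) = 26.87 m/s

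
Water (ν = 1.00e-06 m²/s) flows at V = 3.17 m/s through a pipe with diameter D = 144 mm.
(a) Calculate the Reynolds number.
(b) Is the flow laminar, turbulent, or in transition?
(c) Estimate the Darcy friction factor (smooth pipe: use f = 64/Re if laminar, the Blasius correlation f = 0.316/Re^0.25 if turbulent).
(a) Re = V·D/ν = 3.17·0.144/1.00e-06 = 456480
(b) Flow regime: turbulent (Re > 4000)
(c) Friction factor: f = 0.316/Re^0.25 = 0.316/456480^0.25 = 0.01216 (Blasius is strictly valid for Re ≲ 1e5; used here as the smooth-pipe estimate the problem specifies)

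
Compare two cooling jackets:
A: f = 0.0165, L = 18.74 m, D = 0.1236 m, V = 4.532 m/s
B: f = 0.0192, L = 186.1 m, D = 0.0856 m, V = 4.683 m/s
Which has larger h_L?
h_L(A) = 2.619 m, h_L(B) = 46.66 m. Answer: B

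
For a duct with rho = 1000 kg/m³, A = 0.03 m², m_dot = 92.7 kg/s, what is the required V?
Formula: \dot{m} = \rho A V
Substituting knowns: 92.7 = 1000·0.03·V
Solving for V: V = 92.7/(1000·0.03) = 3.09 m/s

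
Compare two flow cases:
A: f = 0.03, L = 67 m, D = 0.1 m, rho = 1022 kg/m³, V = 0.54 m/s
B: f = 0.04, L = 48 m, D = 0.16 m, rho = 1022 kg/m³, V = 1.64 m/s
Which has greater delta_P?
delta_P(A) = 2.995 kPa, delta_P(B) = 16.49 kPa. Answer: B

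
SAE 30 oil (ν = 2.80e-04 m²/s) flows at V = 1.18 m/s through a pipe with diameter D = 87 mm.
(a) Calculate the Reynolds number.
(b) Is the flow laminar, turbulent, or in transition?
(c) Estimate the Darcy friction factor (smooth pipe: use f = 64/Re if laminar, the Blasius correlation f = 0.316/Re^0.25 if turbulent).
(a) Re = V·D/ν = 1.18·0.087/2.80e-04 = 366.64
(b) Flow regime: laminar (Re < 2300)
(c) Friction factor: f = 64/Re = 64/366.64 = 0.1746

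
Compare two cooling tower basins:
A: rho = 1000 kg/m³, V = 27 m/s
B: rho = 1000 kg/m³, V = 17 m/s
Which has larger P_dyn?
P_dyn(A) = 364.5 kPa, P_dyn(B) = 144.5 kPa. Answer: A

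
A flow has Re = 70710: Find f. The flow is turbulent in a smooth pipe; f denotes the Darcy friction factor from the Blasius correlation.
Formula: f = \frac{0.316}{Re^{0.25}}
f = 0.316/70710^0.25 = 0.01938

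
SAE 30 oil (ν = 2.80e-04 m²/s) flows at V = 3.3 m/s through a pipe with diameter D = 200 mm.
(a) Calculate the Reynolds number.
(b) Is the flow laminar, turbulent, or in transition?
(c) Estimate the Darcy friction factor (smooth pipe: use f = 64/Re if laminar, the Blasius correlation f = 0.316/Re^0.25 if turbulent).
(a) Re = V·D/ν = 3.3·0.2/2.80e-04 = 2357.1
(b) Flow regime: transition (2300 ≤ Re ≤ 4000)
(c) Friction factor: f ≈ 0.04 (transitional regime, no simple correlation)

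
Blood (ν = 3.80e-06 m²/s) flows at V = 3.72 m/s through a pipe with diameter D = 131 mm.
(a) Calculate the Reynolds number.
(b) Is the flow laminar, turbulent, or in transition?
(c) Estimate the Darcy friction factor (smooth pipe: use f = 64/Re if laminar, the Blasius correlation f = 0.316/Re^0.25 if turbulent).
(a) Re = V·D/ν = 3.72·0.131/3.80e-06 = 128240
(b) Flow regime: turbulent (Re > 4000)
(c) Friction factor: f = 0.316/Re^0.25 = 0.316/128240^0.25 = 0.0167 (Blasius is strictly valid for Re ≲ 1e5; used here as the smooth-pipe estimate the problem specifies)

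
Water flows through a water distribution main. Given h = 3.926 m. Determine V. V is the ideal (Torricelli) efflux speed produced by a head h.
Formula: V = \sqrt{2 g h}
V = √(2·9.81·3.926) = 8.777 m/s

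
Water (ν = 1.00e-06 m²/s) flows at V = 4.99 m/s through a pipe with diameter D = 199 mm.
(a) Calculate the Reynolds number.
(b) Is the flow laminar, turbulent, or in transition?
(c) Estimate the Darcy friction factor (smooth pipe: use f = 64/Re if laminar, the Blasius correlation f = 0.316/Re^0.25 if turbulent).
(a) Re = V·D/ν = 4.99·0.199/1.00e-06 = 993010
(b) Flow regime: turbulent (Re > 4000)
(c) Friction factor: f = 0.316/Re^0.25 = 0.316/993010^0.25 = 0.01001 (Blasius is strictly valid for Re ≲ 1e5; used here as the smooth-pipe estimate the problem specifies)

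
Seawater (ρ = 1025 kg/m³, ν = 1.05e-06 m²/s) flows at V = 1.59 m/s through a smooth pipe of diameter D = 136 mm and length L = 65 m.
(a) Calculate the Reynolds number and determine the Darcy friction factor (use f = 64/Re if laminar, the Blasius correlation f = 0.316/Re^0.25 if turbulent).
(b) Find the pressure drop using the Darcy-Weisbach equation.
(a) Re = V·D/ν = 1.59·0.136/1.05e-06 = 205940 → turbulent (Re > 4000); f = 0.316/Re^0.25 = 0.316/205940^0.25 = 0.014834 (Blasius is strictly valid for Re ≲ 1e5; used here as the smooth-pipe estimate the problem specifies)
(b) Darcy-Weisbach: ΔP = f·(L/D)·½ρV²/1000 = 0.014834·(65/0.136)·½·1025·1.59²/1000 = 9.186 kPa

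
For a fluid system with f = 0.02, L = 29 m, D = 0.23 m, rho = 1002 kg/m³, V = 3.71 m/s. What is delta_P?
Formula: \Delta P = f \frac{L}{D} \frac{\rho V^2}{2}
delta_P = 0.02·(29/0.23)·0.5·1002·3.71²/1000 = 17.39 kPa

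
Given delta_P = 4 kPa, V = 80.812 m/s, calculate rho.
Formula: V = \sqrt{\frac{2 \Delta P}{\rho}}
Substituting knowns: 80.812 = √(2·(4·1000)/rho)
Solving for rho: rho = 2·(4·1000)/80.812² = 1.225 kg/m³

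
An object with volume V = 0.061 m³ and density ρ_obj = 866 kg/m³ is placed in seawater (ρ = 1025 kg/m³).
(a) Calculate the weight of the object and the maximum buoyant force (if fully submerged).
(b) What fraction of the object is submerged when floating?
(a) W=rho_obj*g*V=866*9.81*0.061=518.2 N; F_B(max)=rho*g*V=1025*9.81*0.061=613.4 N
(b) Floating fraction=rho_obj/rho=866/1025=0.845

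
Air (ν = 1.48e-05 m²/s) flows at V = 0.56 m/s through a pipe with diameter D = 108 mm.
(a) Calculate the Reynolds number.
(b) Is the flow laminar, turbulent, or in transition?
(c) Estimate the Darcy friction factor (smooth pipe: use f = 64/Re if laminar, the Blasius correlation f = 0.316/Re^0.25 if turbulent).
(a) Re = V·D/ν = 0.56·0.108/1.48e-05 = 4086.5
(b) Flow regime: turbulent (Re > 4000)
(c) Friction factor: f = 0.316/Re^0.25 = 0.316/4086.5^0.25 = 0.03952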